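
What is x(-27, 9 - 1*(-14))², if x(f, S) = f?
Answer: 729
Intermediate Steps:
x(-27, 9 - 1*(-14))² = (-27)² = 729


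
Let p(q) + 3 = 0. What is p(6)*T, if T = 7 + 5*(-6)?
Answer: 69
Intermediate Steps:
p(q) = -3 (p(q) = -3 + 0 = -3)
T = -23 (T = 7 - 30 = -23)
p(6)*T = -3*(-23) = 69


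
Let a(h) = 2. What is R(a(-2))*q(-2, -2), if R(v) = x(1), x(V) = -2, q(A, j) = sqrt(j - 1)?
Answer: -2*I*sqrt(3) ≈ -3.4641*I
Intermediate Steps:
q(A, j) = sqrt(-1 + j)
R(v) = -2
R(a(-2))*q(-2, -2) = -2*sqrt(-1 - 2) = -2*I*sqrt(3)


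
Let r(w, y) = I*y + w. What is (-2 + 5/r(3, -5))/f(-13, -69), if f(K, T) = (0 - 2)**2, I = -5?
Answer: -51/112 ≈ -0.45536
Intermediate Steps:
r(w, y) = w - 5*y (r(w, y) = -5*y + w = w - 5*y)
f(K, T) = 4 (f(K, T) = (-2)**2 = 4)
(-2 + 5/r(3, -5))/f(-13, -69) = (-2 + 5/(3 - 5*(-5)))/4 = (-2 + 5/(3 + 25))*(1/4) = (-2 + 5/28)*(1/4) = -51/28*1/4 = -51/112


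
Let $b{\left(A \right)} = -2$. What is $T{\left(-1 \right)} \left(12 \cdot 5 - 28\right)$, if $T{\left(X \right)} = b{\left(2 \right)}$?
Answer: $-64$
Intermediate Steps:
$T{\left(X \right)} = -2$
$T{\left(-1 \right)} \left(12 \cdot 5 - 28\right) = - 2 \left(12 \cdot 5 - 28\right) = - 2 \left(60 - 28\right) = \left(-2\right) 32 = -64$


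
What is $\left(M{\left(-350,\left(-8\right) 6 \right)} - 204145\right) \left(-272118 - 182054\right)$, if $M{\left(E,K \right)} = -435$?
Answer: $92914507760$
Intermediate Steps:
$\left(M{\left(-350,\left(-8\right) 6 \right)} - 204145\right) \left(-272118 - 182054\right) = \left(-435 - 204145\right) \left(-272118 - 182054\right) = \left(-204580\right) \left(-454172\right) = 92914507760$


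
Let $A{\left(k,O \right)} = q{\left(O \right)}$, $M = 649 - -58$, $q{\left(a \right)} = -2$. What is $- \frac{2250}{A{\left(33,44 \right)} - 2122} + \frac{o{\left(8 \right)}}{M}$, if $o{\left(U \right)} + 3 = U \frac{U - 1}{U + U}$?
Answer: $\frac{44217}{41713} \approx 1.06$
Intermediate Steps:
$M = 707$ ($M = 649 + 58 = 707$)
$A{\left(k,O \right)} = -2$
$o{\left(U \right)} = - \frac{7}{2} + \frac{U}{2}$ ($o{\left(U \right)} = -3 + U \frac{U - 1}{U + U} = -3 + U \frac{-1 + U}{2 U} = -3 + \left(- \frac{1}{2} + \frac{U}{2}\right) = - \frac{7}{2} + \frac{U}{2}$)
$- \frac{2250}{A{\left(33,44 \right)} - 2122} + \frac{o{\left(8 \right)}}{M} = - \frac{2250}{-2 - 2122} + \frac{- \frac{7}{2} + \frac{1}{2} \cdot 8}{707} = - \frac{2250}{-2124} + \left(- \frac{7}{2} + 4\right) \frac{1}{707} = \left(-2250\right) \left(- \frac{1}{2124}\right) + \frac{1}{2} \cdot \frac{1}{707} = \frac{125}{118} + \frac{1}{1414} = \frac{44217}{41713}$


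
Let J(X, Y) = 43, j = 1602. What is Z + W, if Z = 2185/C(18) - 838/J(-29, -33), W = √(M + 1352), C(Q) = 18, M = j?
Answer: 78871/774 + √2954 ≈ 156.25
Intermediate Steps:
M = 1602
W = √2954 (W = √(1602 + 1352) = √2954 ≈ 54.351)
Z = 78871/774 (Z = 2185/18 - 838/43 = 78871/774 ≈ 101.90)
Z + W = 78871/774 + √2954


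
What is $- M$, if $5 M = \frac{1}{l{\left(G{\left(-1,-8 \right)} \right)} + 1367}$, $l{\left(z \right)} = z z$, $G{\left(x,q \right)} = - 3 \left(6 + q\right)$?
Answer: $- \frac{1}{7015} \approx -0.00014255$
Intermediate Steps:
$G{\left(x,q \right)} = -18 - 3 q$
$l{\left(z \right)} = z^{2}$
$M = \frac{1}{7015}$ ($M = \frac{1}{5 \left(\left(-18 - -24\right)^{2} + 1367\right)} = \frac{1}{5 \left(\left(-18 + 24\right)^{2} + 1367\right)} = \frac{1}{5 \left(6^{2} + 1367\right)} = \frac{1}{5 \left(36 + 1367\right)} = \frac{1}{5 \cdot 1403} = \frac{1}{5} \cdot \frac{1}{1403} = \frac{1}{7015} \approx 0.00014255$)
$- M = \left(-1\right) \frac{1}{7015} = - \frac{1}{7015}$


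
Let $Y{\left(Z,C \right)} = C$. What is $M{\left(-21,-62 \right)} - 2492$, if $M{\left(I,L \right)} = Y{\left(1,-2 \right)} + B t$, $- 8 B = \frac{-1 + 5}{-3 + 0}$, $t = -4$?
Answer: $- \frac{7484}{3} \approx -2494.7$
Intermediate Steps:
$B = \frac{1}{6}$ ($B = - \frac{\left(-1 + 5\right) \frac{1}{-3 + 0}}{8} = - \frac{4 \frac{1}{-3}}{8} = - \frac{4 \left(- \frac{1}{3}\right)}{8} = \left(- \frac{1}{8}\right) \left(- \frac{4}{3}\right) = \frac{1}{6} \approx 0.16667$)
$M{\left(I,L \right)} = - \frac{8}{3}$ ($M{\left(I,L \right)} = -2 + \frac{1}{6} \left(-4\right) = -2 - \frac{2}{3} = - \frac{8}{3}$)
$M{\left(-21,-62 \right)} - 2492 = - \frac{8}{3} - 2492 = - \frac{7484}{3}$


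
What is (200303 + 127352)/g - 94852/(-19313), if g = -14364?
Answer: -37334939/2085804 ≈ -17.900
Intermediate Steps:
(200303 + 127352)/g - 94852/(-19313) = (200303 + 127352)/(-14364) - 94852/(-19313) = 327655*(-1/14364) - 94852*(-1/19313) = -17245/756 + 94852/19313 = -37334939/2085804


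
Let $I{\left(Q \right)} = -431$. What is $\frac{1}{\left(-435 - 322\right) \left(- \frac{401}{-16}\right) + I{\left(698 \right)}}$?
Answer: $- \frac{16}{310453} \approx -5.1538 \cdot 10^{-5}$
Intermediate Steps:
$\frac{1}{\left(-435 - 322\right) \left(- \frac{401}{-16}\right) + I{\left(698 \right)}} = \frac{1}{\left(-435 - 322\right) \left(- \frac{401}{-16}\right) - 431} = \frac{1}{\left(-435 - 322\right) \left(\left(-401\right) \left(- \frac{1}{16}\right)\right) - 431} = \frac{1}{\left(-435 - 322\right) \frac{401}{16} - 431} = \frac{1}{\left(-757\right) \frac{401}{16} - 431} = \frac{1}{- \frac{303557}{16} - 431} = \frac{1}{- \frac{310453}{16}} = - \frac{16}{310453}$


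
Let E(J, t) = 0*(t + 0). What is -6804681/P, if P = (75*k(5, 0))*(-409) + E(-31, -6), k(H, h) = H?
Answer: 2268227/51125 ≈ 44.366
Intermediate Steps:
E(J, t) = 0 (E(J, t) = 0*t = 0)
P = -153375 (P = (75*5)*(-409) + 0 = 375*(-409) + 0 = -153375 + 0 = -153375)
-6804681/P = -6804681/(-153375) = -6804681*(-1/153375) = 2268227/51125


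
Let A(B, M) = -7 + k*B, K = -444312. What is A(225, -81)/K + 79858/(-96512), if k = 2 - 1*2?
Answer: -2217574507/2680089984 ≈ -0.82743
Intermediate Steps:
k = 0 (k = 2 - 2 = 0)
A(B, M) = -7 (A(B, M) = -7 + 0*B = -7 + 0 = -7)
A(225, -81)/K + 79858/(-96512) = -7/(-444312) + 79858/(-96512) = -7*(-1/444312) + 79858*(-1/96512) = 7/444312 - 39929/48256 = -2217574507/2680089984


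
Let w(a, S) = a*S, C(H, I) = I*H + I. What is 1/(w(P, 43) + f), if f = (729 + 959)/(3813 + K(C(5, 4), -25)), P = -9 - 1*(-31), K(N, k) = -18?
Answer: 3795/3591758 ≈ 0.0010566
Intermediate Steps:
C(H, I) = I + H*I (C(H, I) = H*I + I = I + H*I)
P = 22 (P = -9 + 31 = 22)
w(a, S) = S*a
f = 1688/3795 (f = (729 + 959)/(3813 - 18) = 1688/3795 ≈ 0.44480)
1/(w(P, 43) + f) = 1/(43*22 + 1688/3795) = 1/(946 + 1688/3795) = 1/(3591758/3795) = 3795/3591758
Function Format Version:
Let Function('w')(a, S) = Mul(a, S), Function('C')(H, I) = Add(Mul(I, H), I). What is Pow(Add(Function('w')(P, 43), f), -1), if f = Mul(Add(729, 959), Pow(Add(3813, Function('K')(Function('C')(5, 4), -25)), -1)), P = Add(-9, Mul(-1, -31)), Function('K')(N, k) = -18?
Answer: Rational(3795, 3591758) ≈ 0.0010566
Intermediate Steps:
Function('C')(H, I) = Add(I, Mul(H, I)) (Function('C')(H, I) = Add(Mul(H, I), I) = Add(I, Mul(H, I)))
P = 22 (P = Add(-9, 31) = 22)
Function('w')(a, S) = Mul(S, a)
f = Rational(1688, 3795) (f = Mul(Add(729, 959), Pow(Add(3813, -18), -1)) = Mul(1688, Pow(3795, -1)) = Mul(1688, Rational(1, 3795)) = Rational(1688, 3795) ≈ 0.44480)
Pow(Add(Function('w')(P, 43), f), -1) = Pow(Add(Mul(43, 22), Rational(1688, 3795)), -1) = Pow(Add(946, Rational(1688, 3795)), -1) = Pow(Rational(3591758, 3795), -1) = Rational(3795, 3591758)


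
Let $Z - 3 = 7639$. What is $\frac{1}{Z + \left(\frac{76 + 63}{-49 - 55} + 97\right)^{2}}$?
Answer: $\frac{10816}{181638473} \approx 5.9547 \cdot 10^{-5}$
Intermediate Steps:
$Z = 7642$ ($Z = 3 + 7639 = 7642$)
$\frac{1}{Z + \left(\frac{76 + 63}{-49 - 55} + 97\right)^{2}} = \frac{1}{7642 + \left(\frac{76 + 63}{-49 - 55} + 97\right)^{2}} = \frac{1}{7642 + \left(\frac{139}{-104} + 97\right)^{2}} = \frac{1}{7642 + \left(139 \left(- \frac{1}{104}\right) + 97\right)^{2}} = \frac{1}{7642 + \left(- \frac{139}{104} + 97\right)^{2}} = \frac{1}{7642 + \left(\frac{9949}{104}\right)^{2}} = \frac{1}{7642 + \frac{98982601}{10816}} = \frac{1}{\frac{181638473}{10816}} = \frac{10816}{181638473}$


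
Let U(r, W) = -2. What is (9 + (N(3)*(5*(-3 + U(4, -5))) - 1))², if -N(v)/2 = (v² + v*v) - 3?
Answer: 574564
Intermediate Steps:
N(v) = 6 - 4*v² (N(v) = -2*((v² + v*v) - 3) = -2*((v² + v²) - 3) = -2*(2*v² - 3) = -2*(-3 + 2*v²) = 6 - 4*v²)
(9 + (N(3)*(5*(-3 + U(4, -5))) - 1))² = (9 + ((6 - 4*3²)*(5*(-3 - 2)) - 1))² = (9 + ((6 - 4*9)*(5*(-5)) - 1))² = (9 + ((6 - 36)*(-25) - 1))² = (9 + (-30*(-25) - 1))² = (9 + (750 - 1))² = (9 + 749)² = 758² = 574564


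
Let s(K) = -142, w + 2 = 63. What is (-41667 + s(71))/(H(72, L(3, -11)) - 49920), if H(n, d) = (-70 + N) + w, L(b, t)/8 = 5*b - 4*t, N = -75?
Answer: 41809/50004 ≈ 0.83611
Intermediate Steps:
L(b, t) = -32*t + 40*b (L(b, t) = 8*(5*b - 4*t) = 8*(-4*t + 5*b) = -32*t + 40*b)
w = 61 (w = -2 + 63 = 61)
H(n, d) = -84 (H(n, d) = (-70 - 75) + 61 = -145 + 61 = -84)
(-41667 + s(71))/(H(72, L(3, -11)) - 49920) = (-41667 - 142)/(-84 - 49920) = -41809/(-50004) = -41809*(-1/50004) = 41809/50004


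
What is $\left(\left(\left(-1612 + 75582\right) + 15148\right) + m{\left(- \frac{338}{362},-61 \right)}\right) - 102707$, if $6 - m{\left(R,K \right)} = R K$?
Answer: $- \frac{2468832}{181} \approx -13640.0$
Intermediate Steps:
$m{\left(R,K \right)} = 6 - K R$ ($m{\left(R,K \right)} = 6 - R K = 6 - K R$)
$\left(\left(\left(-1612 + 75582\right) + 15148\right) + m{\left(- \frac{338}{362},-61 \right)}\right) - 102707 = \left(\left(\left(-1612 + 75582\right) + 15148\right) + \left(6 - - 61 \left(- \frac{338}{362}\right)\right)\right) - 102707 = \left(\left(73970 + 15148\right) + \left(6 - - 61 \left(\left(-338\right) \frac{1}{362}\right)\right)\right) - 102707 = \left(89118 + \left(6 - \left(-61\right) \left(- \frac{169}{181}\right)\right)\right) - 102707 = \left(89118 + \left(6 - \frac{10309}{181}\right)\right) - 102707 = \left(89118 - \frac{9223}{181}\right) - 102707 = \frac{16121135}{181} - 102707 = - \frac{2468832}{181}$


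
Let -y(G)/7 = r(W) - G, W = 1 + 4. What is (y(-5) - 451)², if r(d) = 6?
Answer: 278784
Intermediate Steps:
W = 5
y(G) = -42 + 7*G (y(G) = -7*(6 - G) = -42 + 7*G)
(y(-5) - 451)² = ((-42 + 7*(-5)) - 451)² = ((-42 - 35) - 451)² = (-77 - 451)² = (-528)² = 278784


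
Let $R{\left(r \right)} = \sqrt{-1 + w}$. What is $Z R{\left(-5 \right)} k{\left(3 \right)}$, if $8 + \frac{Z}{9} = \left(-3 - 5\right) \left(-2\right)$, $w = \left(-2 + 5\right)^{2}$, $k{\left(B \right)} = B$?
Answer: $432 \sqrt{2} \approx 610.94$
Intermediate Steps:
$w = 9$ ($w = 3^{2} = 9$)
$Z = 72$ ($Z = -72 + 9 \left(-3 - 5\right) \left(-2\right) = -72 + 9 \left(\left(-8\right) \left(-2\right)\right) = -72 + 9 \cdot 16 = -72 + 144 = 72$)
$R{\left(r \right)} = 2 \sqrt{2}$ ($R{\left(r \right)} = \sqrt{-1 + 9} = \sqrt{8} = 2 \sqrt{2}$)
$Z R{\left(-5 \right)} k{\left(3 \right)} = 72 \cdot 2 \sqrt{2} \cdot 3 = 144 \sqrt{2} \cdot 3 = 432 \sqrt{2}$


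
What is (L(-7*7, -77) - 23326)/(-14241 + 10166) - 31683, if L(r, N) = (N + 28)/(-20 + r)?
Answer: -1781371616/56235 ≈ -31677.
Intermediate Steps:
L(r, N) = (28 + N)/(-20 + r)
(L(-7*7, -77) - 23326)/(-14241 + 10166) - 31683 = ((28 - 77)/(-20 - 7*7) - 23326)/(-14241 + 10166) - 31683 = (-49/(-20 - 49) - 23326)/(-4075) - 31683 = (-49/(-69) - 23326)*(-1/4075) - 31683 = (-1/69*(-49) - 23326)*(-1/4075) - 31683 = (49/69 - 23326)*(-1/4075) - 31683 = -1609445/69*(-1/4075) - 31683 = 321889/56235 - 31683 = -1781371616/56235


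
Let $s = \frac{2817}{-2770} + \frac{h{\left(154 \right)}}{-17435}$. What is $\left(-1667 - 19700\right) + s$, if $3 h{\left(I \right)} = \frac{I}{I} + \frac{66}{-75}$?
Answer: $- \frac{5159836555779}{241474750} \approx -21368.0$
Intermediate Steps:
$h{\left(I \right)} = \frac{1}{25}$ ($h{\left(I \right)} = \frac{\frac{I}{I} + \frac{66}{-75}}{3} = \frac{1 + 66 \left(- \frac{1}{75}\right)}{3} = \frac{1 - \frac{22}{25}}{3} = \frac{1}{3} \cdot \frac{3}{25} = \frac{1}{25}$)
$s = - \frac{245572529}{241474750}$ ($s = \frac{2817}{-2770} + \frac{1}{25 \left(-17435\right)} = 2817 \left(- \frac{1}{2770}\right) + \frac{1}{25} \left(- \frac{1}{17435}\right) = - \frac{2817}{2770} - \frac{1}{435875} = - \frac{245572529}{241474750} \approx -1.017$)
$\left(-1667 - 19700\right) + s = \left(-1667 - 19700\right) - \frac{245572529}{241474750} = -21367 - \frac{245572529}{241474750} = - \frac{5159836555779}{241474750}$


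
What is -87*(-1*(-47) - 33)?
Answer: -1218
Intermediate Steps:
-87*(-1*(-47) - 33) = -87*(47 - 33) = -87*14 = -1218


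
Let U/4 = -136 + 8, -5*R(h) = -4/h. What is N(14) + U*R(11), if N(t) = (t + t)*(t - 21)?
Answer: -12828/55 ≈ -233.24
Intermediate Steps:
R(h) = 4/(5*h) (R(h) = -(-4)/(5*h) = 4/(5*h))
U = -512 (U = 4*(-136 + 8) = 4*(-128) = -512)
N(t) = 2*t*(-21 + t) (N(t) = (2*t)*(-21 + t) = 2*t*(-21 + t))
N(14) + U*R(11) = 2*14*(-21 + 14) - 2048/(5*11) = 2*14*(-7) - 2048/(5*11) = -196 - 512*4/55 = -196 - 2048/55 = -12828/55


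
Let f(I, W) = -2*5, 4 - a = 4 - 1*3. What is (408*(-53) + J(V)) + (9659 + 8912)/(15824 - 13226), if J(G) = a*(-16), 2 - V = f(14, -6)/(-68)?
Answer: -56285285/2598 ≈ -21665.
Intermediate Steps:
a = 3 (a = 4 - (4 - 1*3) = 4 - (4 - 3) = 4 - 1*1 = 4 - 1 = 3)
f(I, W) = -10
V = 63/34 (V = 2 - (-10)/(-68) = 2 - (-10)*(-1)/68 = 2 - 1*5/34 = 2 - 5/34 = 63/34 ≈ 1.8529)
J(G) = -48 (J(G) = 3*(-16) = -48)
(408*(-53) + J(V)) + (9659 + 8912)/(15824 - 13226) = (408*(-53) - 48) + (9659 + 8912)/(15824 - 13226) = (-21624 - 48) + 18571/2598 = -21672 + 18571*(1/2598) = -21672 + 18571/2598 = -56285285/2598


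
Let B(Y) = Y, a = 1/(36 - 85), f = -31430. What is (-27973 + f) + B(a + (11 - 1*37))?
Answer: -2912022/49 ≈ -59429.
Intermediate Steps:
a = -1/49 (a = 1/(-49) = -1/49 ≈ -0.020408)
(-27973 + f) + B(a + (11 - 1*37)) = (-27973 - 31430) + (-1/49 + (11 - 1*37)) = -59403 + (-1/49 + (11 - 37)) = -59403 + (-1/49 - 26) = -59403 - 1275/49 = -2912022/49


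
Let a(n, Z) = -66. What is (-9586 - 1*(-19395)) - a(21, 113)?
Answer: 9875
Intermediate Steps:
(-9586 - 1*(-19395)) - a(21, 113) = (-9586 - 1*(-19395)) - 1*(-66) = (-9586 + 19395) + 66 = 9809 + 66 = 9875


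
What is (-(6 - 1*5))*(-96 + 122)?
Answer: -26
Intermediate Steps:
(-(6 - 1*5))*(-96 + 122) = -(6 - 5)*26 = -1*1*26 = -1*26 = -26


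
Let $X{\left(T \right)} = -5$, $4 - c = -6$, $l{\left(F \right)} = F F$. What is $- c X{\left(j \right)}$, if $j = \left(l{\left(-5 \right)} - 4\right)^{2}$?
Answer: $50$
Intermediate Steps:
$l{\left(F \right)} = F^{2}$
$c = 10$ ($c = 4 - -6 = 4 + 6 = 10$)
$j = 441$ ($j = \left(\left(-5\right)^{2} - 4\right)^{2} = \left(25 - 4\right)^{2} = 21^{2} = 441$)
$- c X{\left(j \right)} = \left(-1\right) 10 \left(-5\right) = \left(-10\right) \left(-5\right) = 50$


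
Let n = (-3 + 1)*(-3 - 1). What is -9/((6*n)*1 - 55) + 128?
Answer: 905/7 ≈ 129.29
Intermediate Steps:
n = 8 (n = -2*(-4) = 8)
-9/((6*n)*1 - 55) + 128 = -9/((6*8)*1 - 55) + 128 = -9/(48*1 - 55) + 128 = -9/(48 - 55) + 128 = -9/(-7) + 128 = -⅐*(-9) + 128 = 9/7 + 128 = 905/7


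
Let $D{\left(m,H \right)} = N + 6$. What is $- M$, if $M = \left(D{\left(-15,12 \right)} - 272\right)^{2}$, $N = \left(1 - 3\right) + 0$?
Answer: $-71824$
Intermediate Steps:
$N = -2$ ($N = \left(1 - 3\right) + 0 = -2 + 0 = -2$)
$D{\left(m,H \right)} = 4$ ($D{\left(m,H \right)} = -2 + 6 = 4$)
$M = 71824$ ($M = \left(4 - 272\right)^{2} = \left(-268\right)^{2} = 71824$)
$- M = \left(-1\right) 71824 = -71824$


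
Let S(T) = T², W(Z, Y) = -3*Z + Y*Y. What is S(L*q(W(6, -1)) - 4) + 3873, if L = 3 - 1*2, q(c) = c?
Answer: 4314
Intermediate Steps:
W(Z, Y) = Y² - 3*Z (W(Z, Y) = -3*Z + Y² = Y² - 3*Z)
L = 1 (L = 3 - 2 = 1)
S(L*q(W(6, -1)) - 4) + 3873 = (1*((-1)² - 3*6) - 4)² + 3873 = (1*(1 - 18) - 4)² + 3873 = (1*(-17) - 4)² + 3873 = (-17 - 4)² + 3873 = (-21)² + 3873 = 441 + 3873 = 4314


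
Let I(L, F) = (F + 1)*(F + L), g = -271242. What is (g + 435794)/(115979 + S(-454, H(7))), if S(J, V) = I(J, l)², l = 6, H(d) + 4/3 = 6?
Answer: 164552/9950475 ≈ 0.016537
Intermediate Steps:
H(d) = 14/3 (H(d) = -4/3 + 6 = 14/3)
I(L, F) = (1 + F)*(F + L)
S(J, V) = (42 + 7*J)² (S(J, V) = (6 + J + 6² + 6*J)² = (6 + J + 36 + 6*J)² = (42 + 7*J)²)
(g + 435794)/(115979 + S(-454, H(7))) = (-271242 + 435794)/(115979 + 49*(6 - 454)²) = 164552/(115979 + 49*(-448)²) = 164552/(115979 + 49*200704) = 164552/(115979 + 9834496) = 164552/9950475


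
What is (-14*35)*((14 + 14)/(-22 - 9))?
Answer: 13720/31 ≈ 442.58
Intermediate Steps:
(-14*35)*((14 + 14)/(-22 - 9)) = -13720/(-31) = -13720*(-1)/31 = -490*(-28/31) = 13720/31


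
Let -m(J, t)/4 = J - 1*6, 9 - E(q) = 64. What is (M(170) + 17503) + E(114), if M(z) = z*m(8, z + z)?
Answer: 16088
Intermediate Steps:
E(q) = -55 (E(q) = 9 - 1*64 = 9 - 64 = -55)
m(J, t) = 24 - 4*J (m(J, t) = -4*(J - 1*6) = -4*(J - 6) = -4*(-6 + J) = 24 - 4*J)
M(z) = -8*z (M(z) = z*(24 - 4*8) = z*(24 - 32) = z*(-8) = -8*z)
(M(170) + 17503) + E(114) = (-8*170 + 17503) - 55 = (-1360 + 17503) - 55 = 16143 - 55 = 16088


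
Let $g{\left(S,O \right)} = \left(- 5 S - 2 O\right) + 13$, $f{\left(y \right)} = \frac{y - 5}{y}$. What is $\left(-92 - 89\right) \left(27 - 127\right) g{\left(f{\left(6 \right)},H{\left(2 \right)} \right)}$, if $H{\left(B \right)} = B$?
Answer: $\frac{443450}{3} \approx 1.4782 \cdot 10^{5}$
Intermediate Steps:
$f{\left(y \right)} = \frac{-5 + y}{y}$
$g{\left(S,O \right)} = 13 - 5 S - 2 O$
$\left(-92 - 89\right) \left(27 - 127\right) g{\left(f{\left(6 \right)},H{\left(2 \right)} \right)} = \left(-92 - 89\right) \left(27 - 127\right) \left(13 - 5 \frac{-5 + 6}{6} - 4\right) = \left(-181\right) \left(-100\right) \left(13 - 5 \cdot \frac{1}{6} \cdot 1 - 4\right) = 18100 \left(13 - \frac{5}{6} - 4\right) = 18100 \cdot \frac{49}{6} = \frac{443450}{3}$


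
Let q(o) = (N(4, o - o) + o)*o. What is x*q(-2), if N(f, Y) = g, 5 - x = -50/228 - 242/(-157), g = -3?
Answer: 329135/8949 ≈ 36.779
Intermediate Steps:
x = 65827/17898 (x = 5 - (-50/228 - 242/(-157)) = 5 - (-50*1/228 - 242*(-1/157)) = 5 - (-25/114 + 242/157) = 5 - 1*23663/17898 = 5 - 23663/17898 = 65827/17898 ≈ 3.6779)
N(f, Y) = -3
q(o) = o*(-3 + o) (q(o) = (-3 + o)*o = o*(-3 + o))
x*q(-2) = 65827*(-2*(-3 - 2))/17898 = 65827*(-2*(-5))/17898 = (65827/17898)*10 = 329135/8949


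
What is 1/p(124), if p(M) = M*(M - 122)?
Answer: 1/248 ≈ 0.0040323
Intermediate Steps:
p(M) = M*(-122 + M)
1/p(124) = 1/(124*(-122 + 124)) = 1/(124*2) = 1/248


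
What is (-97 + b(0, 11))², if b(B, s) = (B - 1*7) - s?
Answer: 13225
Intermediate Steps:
b(B, s) = -7 + B - s (b(B, s) = (B - 7) - s = (-7 + B) - s = -7 + B - s)
(-97 + b(0, 11))² = (-97 + (-7 + 0 - 1*11))² = (-97 + (-7 + 0 - 11))² = (-97 - 18)² = (-115)² = 13225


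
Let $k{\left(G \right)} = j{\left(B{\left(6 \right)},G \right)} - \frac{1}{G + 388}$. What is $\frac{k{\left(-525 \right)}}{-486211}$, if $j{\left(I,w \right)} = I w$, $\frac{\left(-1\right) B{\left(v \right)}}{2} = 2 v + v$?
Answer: $- \frac{235391}{6055537} \approx -0.038872$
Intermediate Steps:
$B{\left(v \right)} = - 6 v$ ($B{\left(v \right)} = - 2 \left(2 v + v\right) = - 2 \cdot 3 v = - 6 v$)
$k{\left(G \right)} = - \frac{1}{388 + G} - 36 G$ ($k{\left(G \right)} = \left(-6\right) 6 G - \frac{1}{G + 388} = - 36 G - \frac{1}{388 + G} = - \frac{1}{388 + G} - 36 G$)
$\frac{k{\left(-525 \right)}}{-486211} = \frac{\frac{1}{388 - 525} \left(-1 - -7333200 - 36 \left(-525\right)^{2}\right)}{-486211} = \frac{-1 + 7333200 - 9922500}{-137} \left(- \frac{1}{486211}\right) = - \frac{-1 + 7333200 - 9922500}{137} \left(- \frac{1}{486211}\right) = \left(- \frac{1}{137}\right) \left(-2589301\right) \left(- \frac{1}{486211}\right) = \frac{2589301}{137} \left(- \frac{1}{486211}\right) = - \frac{235391}{6055537}$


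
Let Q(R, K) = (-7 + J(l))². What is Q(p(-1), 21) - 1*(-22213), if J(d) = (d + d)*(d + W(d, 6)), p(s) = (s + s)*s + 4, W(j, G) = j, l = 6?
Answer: 40982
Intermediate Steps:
p(s) = 4 + 2*s² (p(s) = (2*s)*s + 4 = 2*s² + 4 = 4 + 2*s²)
J(d) = 4*d² (J(d) = (d + d)*(d + d) = (2*d)*(2*d) = 4*d²)
Q(R, K) = 18769 (Q(R, K) = (-7 + 4*6²)² = (-7 + 4*36)² = (-7 + 144)² = 137² = 18769)
Q(p(-1), 21) - 1*(-22213) = 18769 - 1*(-22213) = 18769 + 22213 = 40982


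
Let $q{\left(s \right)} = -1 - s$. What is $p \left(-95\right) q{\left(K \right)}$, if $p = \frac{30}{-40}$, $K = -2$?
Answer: $\frac{285}{4} \approx 71.25$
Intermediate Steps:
$p = - \frac{3}{4}$ ($p = 30 \left(- \frac{1}{40}\right) = - \frac{3}{4} \approx -0.75$)
$p \left(-95\right) q{\left(K \right)} = \left(- \frac{3}{4}\right) \left(-95\right) \left(-1 - -2\right) = \frac{285 \left(-1 + 2\right)}{4} = \frac{285}{4} \cdot 1 = \frac{285}{4}$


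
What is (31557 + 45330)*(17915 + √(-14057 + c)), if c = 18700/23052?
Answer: 1377430605 + 51258*I*√403837818/113 ≈ 1.3774e+9 + 9.1156e+6*I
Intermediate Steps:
c = 275/339 (c = 18700*(1/23052) = 275/339 ≈ 0.81121)
(31557 + 45330)*(17915 + √(-14057 + c)) = (31557 + 45330)*(17915 + √(-14057 + 275/339)) = 76887*(17915 + √(-4765048/339)) = 76887*(17915 + 2*I*√403837818/339) = 1377430605 + 51258*I*√403837818/113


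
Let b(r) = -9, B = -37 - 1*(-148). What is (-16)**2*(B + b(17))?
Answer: 26112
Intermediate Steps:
B = 111 (B = -37 + 148 = 111)
(-16)**2*(B + b(17)) = (-16)**2*(111 - 9) = 256*102 = 26112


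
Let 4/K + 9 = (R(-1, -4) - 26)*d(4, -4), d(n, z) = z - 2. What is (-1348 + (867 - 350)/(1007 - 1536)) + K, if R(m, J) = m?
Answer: -109180061/80937 ≈ -1349.0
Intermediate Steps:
d(n, z) = -2 + z
K = 4/153 (K = 4/(-9 + (-1 - 26)*(-2 - 4)) = 4/(-9 - 27*(-6)) = 4/(-9 + 162) = 4/153 ≈ 0.026144)
(-1348 + (867 - 350)/(1007 - 1536)) + K = (-1348 + (867 - 350)/(1007 - 1536)) + 4/153 = (-1348 + 517/(-529)) + 4/153 = (-1348 + 517*(-1/529)) + 4/153 = (-1348 - 517/529) + 4/153 = -713609/529 + 4/153 = -109180061/80937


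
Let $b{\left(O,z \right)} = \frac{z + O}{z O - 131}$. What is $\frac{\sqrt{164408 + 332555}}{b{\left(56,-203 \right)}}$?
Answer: $\frac{3833 \sqrt{496963}}{49} \approx 55145.0$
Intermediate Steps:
$b{\left(O,z \right)} = \frac{O + z}{-131 + O z}$ ($b{\left(O,z \right)} = \frac{O + z}{O z - 131} = \frac{O + z}{-131 + O z}$)
$\frac{\sqrt{164408 + 332555}}{b{\left(56,-203 \right)}} = \frac{\sqrt{164408 + 332555}}{\frac{1}{-131 + 56 \left(-203\right)} \left(56 - 203\right)} = \frac{\sqrt{496963}}{\frac{1}{-131 - 11368} \left(-147\right)} = \frac{\sqrt{496963}}{\frac{1}{-11499} \left(-147\right)} = \frac{\sqrt{496963}}{\left(- \frac{1}{11499}\right) \left(-147\right)} = \frac{\sqrt{496963}}{\frac{49}{3833}} = \sqrt{496963} \cdot \frac{3833}{49} = \frac{3833 \sqrt{496963}}{49}$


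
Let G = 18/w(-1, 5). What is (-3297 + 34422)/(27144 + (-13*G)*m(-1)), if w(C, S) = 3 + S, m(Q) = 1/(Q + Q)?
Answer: 83000/72423 ≈ 1.1460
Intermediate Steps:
m(Q) = 1/(2*Q)
G = 9/4 (G = 18/(3 + 5) = 18/8 = 18*(⅛) = 9/4 ≈ 2.2500)
(-3297 + 34422)/(27144 + (-13*G)*m(-1)) = (-3297 + 34422)/(27144 + (-13*9/4)*((½)/(-1))) = 31125/(27144 - 117*(-1)/8) = 31125/(27144 - 117/4*(-½)) = 31125/(27144 + 117/8) = 31125/(217269/8) = 31125*(8/217269) = 83000/72423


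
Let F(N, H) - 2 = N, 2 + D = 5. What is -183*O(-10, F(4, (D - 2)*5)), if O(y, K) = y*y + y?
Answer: -16470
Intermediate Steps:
D = 3 (D = -2 + 5 = 3)
F(N, H) = 2 + N
O(y, K) = y + y² (O(y, K) = y² + y = y + y²)
-183*O(-10, F(4, (D - 2)*5)) = -(-1830)*(1 - 10) = -(-1830)*(-9) = -183*90 = -16470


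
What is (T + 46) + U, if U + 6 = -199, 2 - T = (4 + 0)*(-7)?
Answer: -129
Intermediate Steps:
T = 30 (T = 2 - (4 + 0)*(-7) = 2 - 4*(-7) = 2 - 1*(-28) = 2 + 28 = 30)
U = -205 (U = -6 - 199 = -205)
(T + 46) + U = (30 + 46) - 205 = 76 - 205 = -129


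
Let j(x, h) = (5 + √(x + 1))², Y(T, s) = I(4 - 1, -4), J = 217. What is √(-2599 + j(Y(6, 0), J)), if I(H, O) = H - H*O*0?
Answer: 5*I*√102 ≈ 50.497*I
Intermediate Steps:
I(H, O) = H (I(H, O) = H - 1*0 = H + 0 = H)
Y(T, s) = 3 (Y(T, s) = 4 - 1 = 3)
j(x, h) = (5 + √(1 + x))²
√(-2599 + j(Y(6, 0), J)) = √(-2599 + (5 + √(1 + 3))²) = √(-2599 + (5 + √4)²) = √(-2599 + (5 + 2)²) = √(-2599 + 7²) = √(-2599 + 49) = √(-2550) = 5*I*√102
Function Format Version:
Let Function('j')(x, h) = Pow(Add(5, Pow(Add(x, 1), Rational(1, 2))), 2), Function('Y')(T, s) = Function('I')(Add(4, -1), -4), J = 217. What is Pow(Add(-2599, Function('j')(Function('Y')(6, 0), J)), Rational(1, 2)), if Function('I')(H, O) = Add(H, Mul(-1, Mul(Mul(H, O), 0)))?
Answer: Mul(5, I, Pow(102, Rational(1, 2))) ≈ Mul(50.497, I)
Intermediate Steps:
Function('I')(H, O) = H (Function('I')(H, O) = Add(H, Mul(-1, 0)) = Add(H, 0) = H)
Function('Y')(T, s) = 3 (Function('Y')(T, s) = Add(4, -1) = 3)
Function('j')(x, h) = Pow(Add(5, Pow(Add(1, x), Rational(1, 2))), 2)
Pow(Add(-2599, Function('j')(Function('Y')(6, 0), J)), Rational(1, 2)) = Pow(Add(-2599, Pow(Add(5, Pow(Add(1, 3), Rational(1, 2))), 2)), Rational(1, 2)) = Pow(Add(-2599, Pow(Add(5, Pow(4, Rational(1, 2))), 2)), Rational(1, 2)) = Pow(Add(-2599, Pow(Add(5, 2), 2)), Rational(1, 2)) = Pow(Add(-2599, Pow(7, 2)), Rational(1, 2)) = Pow(Add(-2599, 49), Rational(1, 2)) = Pow(-2550, Rational(1, 2)) = Mul(5, I, Pow(102, Rational(1, 2)))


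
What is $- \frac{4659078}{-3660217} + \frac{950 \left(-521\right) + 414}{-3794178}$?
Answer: $\frac{9743740161098}{6943757408313} \approx 1.4032$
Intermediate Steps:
$- \frac{4659078}{-3660217} + \frac{950 \left(-521\right) + 414}{-3794178} = \left(-4659078\right) \left(- \frac{1}{3660217}\right) + \left(-494950 + 414\right) \left(- \frac{1}{3794178}\right) = \frac{4659078}{3660217} - - \frac{247268}{1897089} = \frac{4659078}{3660217} + \frac{247268}{1897089} = \frac{9743740161098}{6943757408313}$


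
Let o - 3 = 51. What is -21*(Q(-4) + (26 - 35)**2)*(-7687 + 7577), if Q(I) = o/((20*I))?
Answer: 742203/4 ≈ 1.8555e+5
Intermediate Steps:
o = 54 (o = 3 + 51 = 54)
Q(I) = 27/(10*I) (Q(I) = 54/((20*I)) = 54*(1/(20*I)) = 27/(10*I))
-21*(Q(-4) + (26 - 35)**2)*(-7687 + 7577) = -21*((27/10)/(-4) + (26 - 35)**2)*(-7687 + 7577) = -21*((27/10)*(-1/4) + (-9)**2)*(-110) = -21*(-27/40 + 81)*(-110) = -67473*(-110)/40 = -21*(-35343/4) = 742203/4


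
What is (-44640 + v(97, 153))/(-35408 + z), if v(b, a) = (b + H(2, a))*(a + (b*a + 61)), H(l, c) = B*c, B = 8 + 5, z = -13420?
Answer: -15680045/24414 ≈ -642.26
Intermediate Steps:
B = 13
H(l, c) = 13*c
v(b, a) = (b + 13*a)*(61 + a + a*b) (v(b, a) = (b + 13*a)*(a + (b*a + 61)) = (b + 13*a)*(a + (a*b + 61)) = (b + 13*a)*(a + (61 + a*b)) = (b + 13*a)*(61 + a + a*b))
(-44640 + v(97, 153))/(-35408 + z) = (-44640 + (13*153**2 + 61*97 + 793*153 + 153*97 + 153*97**2 + 13*97*153**2))/(-35408 - 13420) = (-44640 + (13*23409 + 5917 + 121329 + 14841 + 153*9409 + 13*97*23409))/(-48828) = (-44640 + (304317 + 5917 + 121329 + 14841 + 1439577 + 29518749))*(-1/48828) = (-44640 + 31404730)*(-1/48828) = 31360090*(-1/48828) = -15680045/24414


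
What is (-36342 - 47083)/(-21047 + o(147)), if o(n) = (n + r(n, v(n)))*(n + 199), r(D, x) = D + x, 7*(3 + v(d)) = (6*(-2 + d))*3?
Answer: -583975/1460533 ≈ -0.39984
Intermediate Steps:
v(d) = -57/7 + 18*d/7 (v(d) = -3 + ((6*(-2 + d))*3)/7 = -3 + ((-12 + 6*d)*3)/7 = -3 + (-36 + 18*d)/7 = -3 + (-36/7 + 18*d/7) = -57/7 + 18*d/7)
o(n) = (199 + n)*(-57/7 + 32*n/7) (o(n) = (n + (n + (-57/7 + 18*n/7)))*(n + 199) = (n + (-57/7 + 25*n/7))*(199 + n) = (-57/7 + 32*n/7)*(199 + n) = (199 + n)*(-57/7 + 32*n/7))
(-36342 - 47083)/(-21047 + o(147)) = (-36342 - 47083)/(-21047 + (-11343/7 + (32/7)*147² + (6311/7)*147)) = -83425/(-21047 + (-11343/7 + (32/7)*21609 + 132531)) = -83425/(-21047 + (-11343/7 + 98784 + 132531)) = -83425/(-21047 + 1607862/7) = -83425/1460533/7 = -83425*7/1460533 = -583975/1460533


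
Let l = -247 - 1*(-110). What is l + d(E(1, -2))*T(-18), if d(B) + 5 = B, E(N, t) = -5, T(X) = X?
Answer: 43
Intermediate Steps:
d(B) = -5 + B
l = -137 (l = -247 + 110 = -137)
l + d(E(1, -2))*T(-18) = -137 + (-5 - 5)*(-18) = -137 - 10*(-18) = -137 + 180 = 43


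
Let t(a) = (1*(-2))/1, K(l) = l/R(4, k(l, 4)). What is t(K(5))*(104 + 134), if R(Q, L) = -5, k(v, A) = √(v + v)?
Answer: -476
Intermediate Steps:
k(v, A) = √2*√v (k(v, A) = √(2*v) = √2*√v)
K(l) = -l/5 (K(l) = l/(-5) = l*(-⅕) = -l/5)
t(a) = -2 (t(a) = -2*1 = -2)
t(K(5))*(104 + 134) = -2*(104 + 134) = -2*238 = -476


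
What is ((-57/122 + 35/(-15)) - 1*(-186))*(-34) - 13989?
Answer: -3699854/183 ≈ -20218.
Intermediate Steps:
((-57/122 + 35/(-15)) - 1*(-186))*(-34) - 13989 = ((-57*1/122 + 35*(-1/15)) + 186)*(-34) - 13989 = ((-57/122 - 7/3) + 186)*(-34) - 13989 = (-1025/366 + 186)*(-34) - 13989 = (67051/366)*(-34) - 13989 = -1139867/183 - 13989 = -3699854/183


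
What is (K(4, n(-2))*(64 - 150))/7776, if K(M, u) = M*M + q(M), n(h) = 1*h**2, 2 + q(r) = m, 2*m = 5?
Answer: -473/2592 ≈ -0.18248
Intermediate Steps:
m = 5/2 (m = (1/2)*5 = 5/2 ≈ 2.5000)
q(r) = 1/2 (q(r) = -2 + 5/2 = 1/2)
n(h) = h**2
K(M, u) = 1/2 + M**2 (K(M, u) = M*M + 1/2 = M**2 + 1/2 = 1/2 + M**2)
(K(4, n(-2))*(64 - 150))/7776 = ((1/2 + 4**2)*(64 - 150))/7776 = ((1/2 + 16)*(-86))*(1/7776) = ((33/2)*(-86))*(1/7776) = -1419*1/7776 = -473/2592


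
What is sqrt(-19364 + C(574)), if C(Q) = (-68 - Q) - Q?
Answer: 14*I*sqrt(105) ≈ 143.46*I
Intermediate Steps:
C(Q) = -68 - 2*Q
sqrt(-19364 + C(574)) = sqrt(-19364 + (-68 - 2*574)) = sqrt(-19364 + (-68 - 1148)) = sqrt(-19364 - 1216) = sqrt(-20580) = 14*I*sqrt(105)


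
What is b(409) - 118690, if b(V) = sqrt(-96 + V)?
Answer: -118690 + sqrt(313) ≈ -1.1867e+5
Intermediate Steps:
b(409) - 118690 = sqrt(-96 + 409) - 118690 = sqrt(313) - 118690 = -118690 + sqrt(313)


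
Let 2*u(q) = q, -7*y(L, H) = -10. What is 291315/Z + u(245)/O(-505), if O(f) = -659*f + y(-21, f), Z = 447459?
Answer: 90536511629/138985239990 ≈ 0.65141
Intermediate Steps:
y(L, H) = 10/7 (y(L, H) = -1/7*(-10) = 10/7)
u(q) = q/2
O(f) = 10/7 - 659*f (O(f) = -659*f + 10/7 = 10/7 - 659*f)
291315/Z + u(245)/O(-505) = 291315/447459 + ((1/2)*245)/(10/7 - 659*(-505)) = 291315*(1/447459) + 245/(2*(10/7 + 332795)) = 97105/149153 + 245/(2*(2329575/7)) = 97105/149153 + (245/2)*(7/2329575) = 97105/149153 + 343/931830 = 90536511629/138985239990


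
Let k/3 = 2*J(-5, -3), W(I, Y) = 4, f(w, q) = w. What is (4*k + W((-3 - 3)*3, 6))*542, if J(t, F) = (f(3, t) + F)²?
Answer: 2168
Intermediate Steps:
J(t, F) = (3 + F)²
k = 0 (k = 3*(2*(3 - 3)²) = 3*(2*0²) = 3*(2*0) = 3*0 = 0)
(4*k + W((-3 - 3)*3, 6))*542 = (4*0 + 4)*542 = (0 + 4)*542 = 4*542 = 2168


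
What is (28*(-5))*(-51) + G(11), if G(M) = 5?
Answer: 7145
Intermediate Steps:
(28*(-5))*(-51) + G(11) = (28*(-5))*(-51) + 5 = -140*(-51) + 5 = 7140 + 5 = 7145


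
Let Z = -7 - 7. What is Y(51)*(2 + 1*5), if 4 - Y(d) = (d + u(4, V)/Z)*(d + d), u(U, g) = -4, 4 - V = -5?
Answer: -36590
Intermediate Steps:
V = 9 (V = 4 - 1*(-5) = 4 + 5 = 9)
Z = -14
Y(d) = 4 - 2*d*(2/7 + d) (Y(d) = 4 - (d - 4/(-14))*(d + d) = 4 - (d - 4*(-1/14))*2*d = 4 - (d + 2/7)*2*d = 4 - (2/7 + d)*2*d = 4 - 2*d*(2/7 + d))
Y(51)*(2 + 1*5) = (4 - 2*51**2 - 4/7*51)*(2 + 1*5) = (4 - 2*2601 - 204/7)*(2 + 5) = (4 - 5202 - 204/7)*7 = -36590/7*7 = -36590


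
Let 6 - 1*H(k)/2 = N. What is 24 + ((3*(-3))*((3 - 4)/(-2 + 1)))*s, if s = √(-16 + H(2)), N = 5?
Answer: 24 - 9*I*√14 ≈ 24.0 - 33.675*I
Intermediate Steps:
H(k) = 2 (H(k) = 12 - 2*5 = 12 - 10 = 2)
s = I*√14 (s = √(-16 + 2) = √(-14) = I*√14 ≈ 3.7417*I)
24 + ((3*(-3))*((3 - 4)/(-2 + 1)))*s = 24 + ((3*(-3))*((3 - 4)/(-2 + 1)))*(I*√14) = 24 + (-(-9)/(-1))*(I*√14) = 24 + (-(-9)*(-1))*(I*√14) = 24 + (-9*1)*(I*√14) = 24 - 9*I*√14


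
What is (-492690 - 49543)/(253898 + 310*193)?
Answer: -542233/313728 ≈ -1.7284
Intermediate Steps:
(-492690 - 49543)/(253898 + 310*193) = -542233/(253898 + 59830) = -542233/313728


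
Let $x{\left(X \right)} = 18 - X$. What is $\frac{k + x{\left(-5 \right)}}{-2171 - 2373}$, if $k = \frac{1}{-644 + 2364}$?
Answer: $- \frac{39561}{7815680} \approx -0.0050617$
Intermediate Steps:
$k = \frac{1}{1720} \approx 0.00058139$
$\frac{k + x{\left(-5 \right)}}{-2171 - 2373} = \frac{\frac{1}{1720} + \left(18 - -5\right)}{-2171 - 2373} = \frac{\frac{1}{1720} + \left(18 + 5\right)}{-4544} = \left(\frac{1}{1720} + 23\right) \left(- \frac{1}{4544}\right) = \frac{39561}{1720} \left(- \frac{1}{4544}\right) = - \frac{39561}{7815680}$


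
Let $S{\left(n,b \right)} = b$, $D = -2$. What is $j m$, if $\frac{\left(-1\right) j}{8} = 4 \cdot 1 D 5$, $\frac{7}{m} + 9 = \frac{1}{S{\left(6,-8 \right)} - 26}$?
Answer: $- \frac{76160}{307} \approx -248.08$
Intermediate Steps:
$m = - \frac{238}{307}$ ($m = \frac{7}{-9 + \frac{1}{-8 - 26}} = \frac{7}{-9 + \frac{1}{-34}} = \frac{7}{-9 - \frac{1}{34}} = \frac{7}{- \frac{307}{34}} = 7 \left(- \frac{34}{307}\right) = - \frac{238}{307} \approx -0.77524$)
$j = 320$ ($j = - 8 \cdot 4 \cdot 1 \left(-2\right) 5 = - 8 \cdot 4 \left(-2\right) 5 = - 8 \left(\left(-8\right) 5\right) = \left(-8\right) \left(-40\right) = 320$)
$j m = 320 \left(- \frac{238}{307}\right) = - \frac{76160}{307}$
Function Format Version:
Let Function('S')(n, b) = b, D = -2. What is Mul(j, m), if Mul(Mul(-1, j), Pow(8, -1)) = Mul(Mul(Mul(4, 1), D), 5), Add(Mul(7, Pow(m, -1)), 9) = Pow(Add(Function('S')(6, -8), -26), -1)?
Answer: Rational(-76160, 307) ≈ -248.08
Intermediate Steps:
m = Rational(-238, 307) (m = Mul(7, Pow(Add(-9, Pow(Add(-8, -26), -1)), -1)) = Mul(7, Pow(Add(-9, Pow(-34, -1)), -1)) = Mul(7, Pow(Add(-9, Rational(-1, 34)), -1)) = Mul(7, Pow(Rational(-307, 34), -1)) = Mul(7, Rational(-34, 307)) = Rational(-238, 307) ≈ -0.77524)
j = 320 (j = Mul(-8, Mul(Mul(Mul(4, 1), -2), 5)) = Mul(-8, Mul(Mul(4, -2), 5)) = Mul(-8, Mul(-8, 5)) = Mul(-8, -40) = 320)
Mul(j, m) = Mul(320, Rational(-238, 307)) = Rational(-76160, 307)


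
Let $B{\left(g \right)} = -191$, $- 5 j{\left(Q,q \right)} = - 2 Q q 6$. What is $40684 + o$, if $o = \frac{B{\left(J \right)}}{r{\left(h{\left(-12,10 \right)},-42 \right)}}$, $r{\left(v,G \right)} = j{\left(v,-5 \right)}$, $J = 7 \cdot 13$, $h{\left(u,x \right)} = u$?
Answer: $\frac{5858305}{144} \approx 40683.0$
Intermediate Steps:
$j{\left(Q,q \right)} = \frac{12 Q q}{5}$ ($j{\left(Q,q \right)} = - \frac{- 2 Q q 6}{5} = - \frac{\left(-12\right) Q q}{5} = \frac{12 Q q}{5}$)
$J = 91$
$r{\left(v,G \right)} = - 12 v$ ($r{\left(v,G \right)} = \frac{12}{5} v \left(-5\right) = - 12 v$)
$o = - \frac{191}{144}$ ($o = - \frac{191}{\left(-12\right) \left(-12\right)} = - \frac{191}{144} \approx -1.3264$)
$40684 + o = 40684 - \frac{191}{144} = \frac{5858305}{144}$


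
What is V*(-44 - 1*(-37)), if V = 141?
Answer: -987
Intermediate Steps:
V*(-44 - 1*(-37)) = 141*(-44 - 1*(-37)) = 141*(-44 + 37) = 141*(-7) = -987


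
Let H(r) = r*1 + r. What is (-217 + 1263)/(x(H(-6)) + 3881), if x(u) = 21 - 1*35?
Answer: 1046/3867 ≈ 0.27049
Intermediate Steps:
H(r) = 2*r (H(r) = r + r = 2*r)
x(u) = -14 (x(u) = 21 - 35 = -14)
(-217 + 1263)/(x(H(-6)) + 3881) = (-217 + 1263)/(-14 + 3881) = 1046/3867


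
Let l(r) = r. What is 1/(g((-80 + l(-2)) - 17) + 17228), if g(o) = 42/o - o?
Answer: 33/571777 ≈ 5.7715e-5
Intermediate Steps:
g(o) = -o + 42/o
1/(g((-80 + l(-2)) - 17) + 17228) = 1/((-((-80 - 2) - 17) + 42/((-80 - 2) - 17)) + 17228) = 1/((-(-82 - 17) + 42/(-82 - 17)) + 17228) = 1/((-1*(-99) + 42/(-99)) + 17228) = 1/((99 + 42*(-1/99)) + 17228) = 1/((99 - 14/33) + 17228) = 1/(3253/33 + 17228) = 1/(571777/33) = 33/571777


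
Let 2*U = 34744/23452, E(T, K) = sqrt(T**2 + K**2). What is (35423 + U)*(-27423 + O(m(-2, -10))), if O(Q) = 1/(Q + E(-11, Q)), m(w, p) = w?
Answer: -689150994435952/709423 + 1038446960*sqrt(5)/709423 ≈ -9.7142e+8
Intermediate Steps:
E(T, K) = sqrt(K**2 + T**2)
O(Q) = 1/(Q + sqrt(121 + Q**2)) (O(Q) = 1/(Q + sqrt(Q**2 + (-11)**2)) = 1/(Q + sqrt(Q**2 + 121)) = 1/(Q + sqrt(121 + Q**2)))
U = 4343/5863 (U = (34744/23452)/2 = (34744*(1/23452))/2 = (1/2)*(8686/5863) = 4343/5863 ≈ 0.74075)
(35423 + U)*(-27423 + O(m(-2, -10))) = (35423 + 4343/5863)*(-27423 + 1/(-2 + sqrt(121 + (-2)**2))) = 207689392*(-27423 + 1/(-2 + sqrt(121 + 4)))/5863 = 207689392*(-27423 + 1/(-2 + sqrt(125)))/5863 = 207689392*(-27423 + 1/(-2 + 5*sqrt(5)))/5863 = -517769654256/533 + 207689392/(5863*(-2 + 5*sqrt(5)))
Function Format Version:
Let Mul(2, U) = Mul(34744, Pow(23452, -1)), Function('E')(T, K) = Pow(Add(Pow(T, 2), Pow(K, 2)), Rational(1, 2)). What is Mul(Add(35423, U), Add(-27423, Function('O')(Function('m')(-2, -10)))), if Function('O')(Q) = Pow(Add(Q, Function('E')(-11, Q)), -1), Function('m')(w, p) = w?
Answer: Add(Rational(-689150994435952, 709423), Mul(Rational(1038446960, 709423), Pow(5, Rational(1, 2)))) ≈ -9.7142e+8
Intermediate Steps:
Function('E')(T, K) = Pow(Add(Pow(K, 2), Pow(T, 2)), Rational(1, 2))
Function('O')(Q) = Pow(Add(Q, Pow(Add(121, Pow(Q, 2)), Rational(1, 2))), -1) (Function('O')(Q) = Pow(Add(Q, Pow(Add(Pow(Q, 2), Pow(-11, 2)), Rational(1, 2))), -1) = Pow(Add(Q, Pow(Add(Pow(Q, 2), 121), Rational(1, 2))), -1) = Pow(Add(Q, Pow(Add(121, Pow(Q, 2)), Rational(1, 2))), -1))
U = Rational(4343, 5863) (U = Mul(Rational(1, 2), Mul(34744, Pow(23452, -1))) = Mul(Rational(1, 2), Mul(34744, Rational(1, 23452))) = Mul(Rational(1, 2), Rational(8686, 5863)) = Rational(4343, 5863) ≈ 0.74075)
Mul(Add(35423, U), Add(-27423, Function('O')(Function('m')(-2, -10)))) = Mul(Add(35423, Rational(4343, 5863)), Add(-27423, Pow(Add(-2, Pow(Add(121, Pow(-2, 2)), Rational(1, 2))), -1))) = Mul(Rational(207689392, 5863), Add(-27423, Pow(Add(-2, Pow(Add(121, 4), Rational(1, 2))), -1))) = Mul(Rational(207689392, 5863), Add(-27423, Pow(Add(-2, Pow(125, Rational(1, 2))), -1))) = Mul(Rational(207689392, 5863), Add(-27423, Pow(Add(-2, Mul(5, Pow(5, Rational(1, 2)))), -1))) = Add(Rational(-517769654256, 533), Mul(Rational(207689392, 5863), Pow(Add(-2, Mul(5, Pow(5, Rational(1, 2)))), -1)))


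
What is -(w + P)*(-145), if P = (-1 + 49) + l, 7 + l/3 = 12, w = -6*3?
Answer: 6525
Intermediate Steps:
w = -18
l = 15 (l = -21 + 3*12 = -21 + 36 = 15)
P = 63 (P = (-1 + 49) + 15 = 48 + 15 = 63)
-(w + P)*(-145) = -(-18 + 63)*(-145) = -45*(-145) = -1*(-6525) = 6525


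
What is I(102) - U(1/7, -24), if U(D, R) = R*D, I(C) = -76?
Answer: -508/7 ≈ -72.571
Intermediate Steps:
U(D, R) = D*R
I(102) - U(1/7, -24) = -76 - (-24)/7 = -76 - 1*(-24/7) = -76 + 24/7 = -508/7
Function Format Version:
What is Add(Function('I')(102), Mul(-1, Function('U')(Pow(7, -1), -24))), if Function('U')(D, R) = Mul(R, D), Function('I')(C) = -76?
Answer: Rational(-508, 7) ≈ -72.571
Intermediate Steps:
Function('U')(D, R) = Mul(D, R)
Add(Function('I')(102), Mul(-1, Function('U')(Pow(7, -1), -24))) = Add(-76, Mul(-1, Mul(Pow(7, -1), -24))) = Add(-76, Mul(-1, Mul(Rational(1, 7), -24))) = Add(-76, Mul(-1, Rational(-24, 7))) = Add(-76, Rational(24, 7)) = Rational(-508, 7)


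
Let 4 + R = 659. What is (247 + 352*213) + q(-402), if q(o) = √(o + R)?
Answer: 75223 + √253 ≈ 75239.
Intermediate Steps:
R = 655 (R = -4 + 659 = 655)
q(o) = √(655 + o) (q(o) = √(o + 655) = √(655 + o))
(247 + 352*213) + q(-402) = (247 + 352*213) + √(655 - 402) = (247 + 74976) + √253 = 75223 + √253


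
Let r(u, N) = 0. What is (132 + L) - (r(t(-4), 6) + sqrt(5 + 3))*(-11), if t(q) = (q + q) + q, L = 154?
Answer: 286 + 22*sqrt(2) ≈ 317.11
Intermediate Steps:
t(q) = 3*q (t(q) = 2*q + q = 3*q)
(132 + L) - (r(t(-4), 6) + sqrt(5 + 3))*(-11) = (132 + 154) - (0 + sqrt(5 + 3))*(-11) = 286 - (0 + sqrt(8))*(-11) = 286 - (0 + 2*sqrt(2))*(-11) = 286 - 2*sqrt(2)*(-11) = 286 - (-22)*sqrt(2) = 286 + 22*sqrt(2)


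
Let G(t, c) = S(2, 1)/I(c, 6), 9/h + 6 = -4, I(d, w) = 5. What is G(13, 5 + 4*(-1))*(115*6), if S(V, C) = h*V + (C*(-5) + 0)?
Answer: -4692/5 ≈ -938.40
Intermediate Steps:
h = -9/10 (h = 9/(-6 - 4) = 9/(-10) = 9*(-⅒) = -9/10 ≈ -0.90000)
S(V, C) = -5*C - 9*V/10 (S(V, C) = -9*V/10 + (C*(-5) + 0) = -9*V/10 + (-5*C + 0) = -9*V/10 - 5*C = -5*C - 9*V/10)
G(t, c) = -34/25 (G(t, c) = (-5*1 - 9/10*2)/5 = (-5 - 9/5)*(⅕) = -34/5*⅕ = -34/25)
G(13, 5 + 4*(-1))*(115*6) = -782*6/5 = -34/25*690 = -4692/5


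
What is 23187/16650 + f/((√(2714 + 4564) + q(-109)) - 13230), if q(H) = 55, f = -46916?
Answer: 4772104963963/963332075850 + 46916*√7278/173573347 ≈ 4.9768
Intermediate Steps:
23187/16650 + f/((√(2714 + 4564) + q(-109)) - 13230) = 23187/16650 - 46916/((√(2714 + 4564) + 55) - 13230) = 23187*(1/16650) - 46916/((√7278 + 55) - 13230) = 7729/5550 - 46916/((55 + √7278) - 13230) = 7729/5550 - 46916/(-13175 + √7278)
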